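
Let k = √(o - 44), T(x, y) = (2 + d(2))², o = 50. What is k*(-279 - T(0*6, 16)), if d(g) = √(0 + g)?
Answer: -285*√6 - 8*√3 ≈ -711.96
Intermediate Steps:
d(g) = √g
T(x, y) = (2 + √2)²
k = √6 (k = √(50 - 44) = √6 ≈ 2.4495)
k*(-279 - T(0*6, 16)) = √6*(-279 - (2 + √2)²)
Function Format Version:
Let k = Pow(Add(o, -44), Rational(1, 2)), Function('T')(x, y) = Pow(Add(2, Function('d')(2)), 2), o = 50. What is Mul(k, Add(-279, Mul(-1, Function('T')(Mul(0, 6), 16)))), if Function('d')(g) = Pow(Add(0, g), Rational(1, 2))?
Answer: Add(Mul(-285, Pow(6, Rational(1, 2))), Mul(-8, Pow(3, Rational(1, 2)))) ≈ -711.96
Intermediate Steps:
Function('d')(g) = Pow(g, Rational(1, 2))
Function('T')(x, y) = Pow(Add(2, Pow(2, Rational(1, 2))), 2)
k = Pow(6, Rational(1, 2)) (k = Pow(Add(50, -44), Rational(1, 2)) = Pow(6, Rational(1, 2)) ≈ 2.4495)
Mul(k, Add(-279, Mul(-1, Function('T')(Mul(0, 6), 16)))) = Mul(Pow(6, Rational(1, 2)), Add(-279, Mul(-1, Pow(Add(2, Pow(2, Rational(1, 2))), 2))))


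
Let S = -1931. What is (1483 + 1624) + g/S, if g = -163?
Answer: 5999780/1931 ≈ 3107.1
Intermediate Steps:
(1483 + 1624) + g/S = (1483 + 1624) - 163/(-1931) = 3107 - 163*(-1/1931) = 3107 + 163/1931 = 5999780/1931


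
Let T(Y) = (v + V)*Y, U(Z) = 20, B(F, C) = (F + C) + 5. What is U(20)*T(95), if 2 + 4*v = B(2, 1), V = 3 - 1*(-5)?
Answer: 18050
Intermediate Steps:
B(F, C) = 5 + C + F (B(F, C) = (C + F) + 5 = 5 + C + F)
V = 8 (V = 3 + 5 = 8)
v = 3/2 (v = -1/2 + (5 + 1 + 2)/4 = -1/2 + (1/4)*8 = -1/2 + 2 = 3/2 ≈ 1.5000)
T(Y) = 19*Y/2 (T(Y) = (3/2 + 8)*Y = 19*Y/2)
U(20)*T(95) = 20*((19/2)*95) = 20*(1805/2) = 18050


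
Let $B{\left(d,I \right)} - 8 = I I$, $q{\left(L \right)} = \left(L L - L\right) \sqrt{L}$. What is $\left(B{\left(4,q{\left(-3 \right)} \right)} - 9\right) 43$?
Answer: $-18619$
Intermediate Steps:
$q{\left(L \right)} = \sqrt{L} \left(L^{2} - L\right)$ ($q{\left(L \right)} = \left(L^{2} - L\right) \sqrt{L} = \sqrt{L} \left(L^{2} - L\right)$)
$B{\left(d,I \right)} = 8 + I^{2}$ ($B{\left(d,I \right)} = 8 + I I = 8 + I^{2}$)
$\left(B{\left(4,q{\left(-3 \right)} \right)} - 9\right) 43 = \left(\left(8 + \left(\left(-3\right)^{\frac{3}{2}} \left(-1 - 3\right)\right)^{2}\right) - 9\right) 43 = \left(\left(8 + \left(- 3 i \sqrt{3} \left(-4\right)\right)^{2}\right) - 9\right) 43 = \left(\left(8 + \left(12 i \sqrt{3}\right)^{2}\right) - 9\right) 43 = \left(\left(8 - 432\right) - 9\right) 43 = \left(-424 - 9\right) 43 = \left(-433\right) 43 = -18619$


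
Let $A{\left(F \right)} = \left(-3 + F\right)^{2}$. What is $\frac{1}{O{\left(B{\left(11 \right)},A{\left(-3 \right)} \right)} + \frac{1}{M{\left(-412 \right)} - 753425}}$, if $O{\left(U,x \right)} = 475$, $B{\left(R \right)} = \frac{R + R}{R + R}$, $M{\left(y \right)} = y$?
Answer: $\frac{753837}{358072574} \approx 0.0021053$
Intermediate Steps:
$B{\left(R \right)} = 1$ ($B{\left(R \right)} = \frac{2 R}{2 R} = 2 R \frac{1}{2 R} = 1$)
$\frac{1}{O{\left(B{\left(11 \right)},A{\left(-3 \right)} \right)} + \frac{1}{M{\left(-412 \right)} - 753425}} = \frac{1}{475 + \frac{1}{-412 - 753425}} = \frac{1}{475 + \frac{1}{-753837}} = \frac{1}{475 - \frac{1}{753837}} = \frac{1}{\frac{358072574}{753837}} = \frac{753837}{358072574}$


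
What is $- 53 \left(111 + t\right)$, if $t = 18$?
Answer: $-6837$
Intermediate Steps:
$- 53 \left(111 + t\right) = - 53 \left(111 + 18\right) = \left(-53\right) 129 = -6837$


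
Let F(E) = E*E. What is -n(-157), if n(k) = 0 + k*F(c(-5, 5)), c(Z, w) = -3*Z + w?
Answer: 62800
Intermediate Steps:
c(Z, w) = w - 3*Z
F(E) = E²
n(k) = 400*k (n(k) = 0 + k*(5 - 3*(-5))² = 0 + k*(5 + 15)² = 0 + k*20² = 0 + k*400 = 0 + 400*k = 400*k)
-n(-157) = -400*(-157) = -1*(-62800) = 62800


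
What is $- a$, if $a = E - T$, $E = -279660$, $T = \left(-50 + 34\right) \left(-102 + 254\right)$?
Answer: $277228$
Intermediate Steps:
$T = -2432$ ($T = \left(-16\right) 152 = -2432$)
$a = -277228$ ($a = -279660 - -2432 = -279660 + 2432 = -277228$)
$- a = \left(-1\right) \left(-277228\right) = 277228$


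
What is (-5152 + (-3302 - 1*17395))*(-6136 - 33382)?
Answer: 1021500782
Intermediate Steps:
(-5152 + (-3302 - 1*17395))*(-6136 - 33382) = (-5152 + (-3302 - 17395))*(-39518) = (-5152 - 20697)*(-39518) = -25849*(-39518) = 1021500782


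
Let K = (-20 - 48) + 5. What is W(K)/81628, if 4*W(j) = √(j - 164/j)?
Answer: I*√26635/6856752 ≈ 2.3802e-5*I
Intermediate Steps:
K = -63 (K = -68 + 5 = -63)
W(j) = √(j - 164/j)/4
W(K)/81628 = (√(-63 - 164/(-63))/4)/81628 = (√(-63 - 164*(-1/63))/4)*(1/81628) = (√(-63 + 164/63)/4)*(1/81628) = (√(-3805/63)/4)*(1/81628) = ((I*√26635/21)/4)*(1/81628) = (I*√26635/84)*(1/81628) = I*√26635/6856752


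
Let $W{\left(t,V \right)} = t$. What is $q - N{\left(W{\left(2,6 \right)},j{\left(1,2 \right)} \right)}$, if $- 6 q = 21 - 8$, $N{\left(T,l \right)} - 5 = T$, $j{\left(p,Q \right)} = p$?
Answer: $- \frac{55}{6} \approx -9.1667$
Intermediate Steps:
$N{\left(T,l \right)} = 5 + T$
$q = - \frac{13}{6}$ ($q = - \frac{21 - 8}{6} = \left(- \frac{1}{6}\right) 13 = - \frac{13}{6} \approx -2.1667$)
$q - N{\left(W{\left(2,6 \right)},j{\left(1,2 \right)} \right)} = - \frac{13}{6} - \left(5 + 2\right) = - \frac{13}{6} - 7 = - \frac{55}{6}$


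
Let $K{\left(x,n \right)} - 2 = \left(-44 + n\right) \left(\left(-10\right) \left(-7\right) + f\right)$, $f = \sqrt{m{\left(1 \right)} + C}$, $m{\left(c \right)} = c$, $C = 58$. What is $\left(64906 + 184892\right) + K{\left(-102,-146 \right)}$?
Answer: $236500 - 190 \sqrt{59} \approx 2.3504 \cdot 10^{5}$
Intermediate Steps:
$f = \sqrt{59}$ ($f = \sqrt{1 + 58} = \sqrt{59} \approx 7.6811$)
$K{\left(x,n \right)} = 2 + \left(-44 + n\right) \left(70 + \sqrt{59}\right)$ ($K{\left(x,n \right)} = 2 + \left(-44 + n\right) \left(\left(-10\right) \left(-7\right) + \sqrt{59}\right) = 2 + \left(-44 + n\right) \left(70 + \sqrt{59}\right)$)
$\left(64906 + 184892\right) + K{\left(-102,-146 \right)} = \left(64906 + 184892\right) - \left(13298 + 190 \sqrt{59}\right) = 249798 - \left(13298 + 190 \sqrt{59}\right) = 236500 - 190 \sqrt{59}$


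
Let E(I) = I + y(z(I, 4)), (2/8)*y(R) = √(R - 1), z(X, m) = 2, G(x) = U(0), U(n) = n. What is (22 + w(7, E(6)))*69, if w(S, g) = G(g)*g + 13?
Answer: 2415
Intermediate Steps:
G(x) = 0
y(R) = 4*√(-1 + R) (y(R) = 4*√(R - 1) = 4*√(-1 + R))
E(I) = 4 + I (E(I) = I + 4*√(-1 + 2) = I + 4*√1 = I + 4*1 = I + 4 = 4 + I)
w(S, g) = 13 (w(S, g) = 0*g + 13 = 0 + 13 = 13)
(22 + w(7, E(6)))*69 = (22 + 13)*69 = 35*69 = 2415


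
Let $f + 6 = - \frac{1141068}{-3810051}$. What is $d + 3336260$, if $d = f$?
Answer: $\frac{4237099676674}{1270017} \approx 3.3363 \cdot 10^{6}$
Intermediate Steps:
$f = - \frac{7239746}{1270017}$ ($f = -6 - \frac{1141068}{-3810051} = -6 - - \frac{380356}{1270017} = -6 + \frac{380356}{1270017} = - \frac{7239746}{1270017} \approx -5.7005$)
$d = - \frac{7239746}{1270017} \approx -5.7005$
$d + 3336260 = - \frac{7239746}{1270017} + 3336260 = \frac{4237099676674}{1270017}$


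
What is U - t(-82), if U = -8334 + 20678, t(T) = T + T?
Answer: 12508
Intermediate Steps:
t(T) = 2*T
U = 12344
U - t(-82) = 12344 - 2*(-82) = 12344 - 1*(-164) = 12344 + 164 = 12508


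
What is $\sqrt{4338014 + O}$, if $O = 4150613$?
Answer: $\sqrt{8488627} \approx 2913.5$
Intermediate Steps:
$\sqrt{4338014 + O} = \sqrt{4338014 + 4150613} = \sqrt{8488627}$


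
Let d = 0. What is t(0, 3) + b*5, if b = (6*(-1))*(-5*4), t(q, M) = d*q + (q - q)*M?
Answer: 600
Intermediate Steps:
t(q, M) = 0 (t(q, M) = 0*q + (q - q)*M = 0 + 0*M = 0 + 0 = 0)
b = 120 (b = -6*(-20) = 120)
t(0, 3) + b*5 = 0 + 120*5 = 0 + 600 = 600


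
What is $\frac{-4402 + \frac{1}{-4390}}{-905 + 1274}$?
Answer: $- \frac{19324781}{1619910} \approx -11.93$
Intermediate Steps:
$\frac{-4402 + \frac{1}{-4390}}{-905 + 1274} = \frac{-4402 - \frac{1}{4390}}{369} = \left(- \frac{19324781}{4390}\right) \frac{1}{369} = - \frac{19324781}{1619910}$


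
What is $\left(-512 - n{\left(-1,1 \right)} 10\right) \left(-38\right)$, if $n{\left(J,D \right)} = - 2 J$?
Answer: $20216$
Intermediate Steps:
$\left(-512 - n{\left(-1,1 \right)} 10\right) \left(-38\right) = \left(-512 - \left(-2\right) \left(-1\right) 10\right) \left(-38\right) = \left(-512 - 2 \cdot 10\right) \left(-38\right) = \left(-512 - 20\right) \left(-38\right) = \left(-532\right) \left(-38\right) = 20216$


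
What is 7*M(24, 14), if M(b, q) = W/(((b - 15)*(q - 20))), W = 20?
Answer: -70/27 ≈ -2.5926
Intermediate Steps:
M(b, q) = 20/((-20 + q)*(-15 + b)) (M(b, q) = 20/(((b - 15)*(q - 20))) = 20/(((-15 + b)*(-20 + q))) = 20/(((-20 + q)*(-15 + b))) = 20*(1/((-20 + q)*(-15 + b))) = 20/((-20 + q)*(-15 + b)))
7*M(24, 14) = 7*(20/(300 - 20*24 - 15*14 + 24*14)) = 7*(20/(300 - 480 - 210 + 336)) = 7*(20/(-54)) = 7*(20*(-1/54)) = 7*(-10/27) = -70/27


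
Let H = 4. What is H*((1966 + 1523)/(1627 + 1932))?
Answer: 13956/3559 ≈ 3.9213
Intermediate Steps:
H*((1966 + 1523)/(1627 + 1932)) = 4*((1966 + 1523)/(1627 + 1932)) = 4*(3489/3559) = 13956/3559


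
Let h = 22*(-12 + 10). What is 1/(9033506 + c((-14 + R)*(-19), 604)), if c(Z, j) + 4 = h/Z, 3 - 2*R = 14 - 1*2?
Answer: 703/6350551818 ≈ 1.1070e-7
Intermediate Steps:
R = -9/2 (R = 3/2 - (14 - 1*2)/2 = 3/2 - (14 - 2)/2 = 3/2 - ½*12 = 3/2 - 6 = -9/2 ≈ -4.5000)
h = -44 (h = 22*(-2) = -44)
c(Z, j) = -4 - 44/Z
1/(9033506 + c((-14 + R)*(-19), 604)) = 1/(9033506 + (-4 - 44*(-1/(19*(-14 - 9/2))))) = 1/(9033506 + (-4 - 44/((-37/2*(-19))))) = 1/(9033506 + (-4 - 44/703/2)) = 1/(9033506 + (-4 - 44*2/703)) = 1/(9033506 + (-4 - 88/703)) = 1/(9033506 - 2900/703) = 1/(6350551818/703) = 703/6350551818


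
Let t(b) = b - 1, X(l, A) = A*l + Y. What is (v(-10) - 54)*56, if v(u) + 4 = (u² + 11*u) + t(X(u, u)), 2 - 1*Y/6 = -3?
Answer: 3416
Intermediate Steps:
Y = 30 (Y = 12 - 6*(-3) = 12 + 18 = 30)
X(l, A) = 30 + A*l (X(l, A) = A*l + 30 = 30 + A*l)
t(b) = -1 + b
v(u) = 25 + 2*u² + 11*u (v(u) = -4 + ((u² + 11*u) + (-1 + (30 + u*u))) = -4 + ((u² + 11*u) + (-1 + (30 + u²))) = -4 + ((u² + 11*u) + (29 + u²)) = -4 + (29 + 2*u² + 11*u) = 25 + 2*u² + 11*u)
(v(-10) - 54)*56 = ((25 + 2*(-10)² + 11*(-10)) - 54)*56 = ((25 + 2*100 - 110) - 54)*56 = ((25 + 200 - 110) - 54)*56 = (115 - 54)*56 = 61*56 = 3416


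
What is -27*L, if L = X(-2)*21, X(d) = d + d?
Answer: 2268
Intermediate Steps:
X(d) = 2*d
L = -84 (L = (2*(-2))*21 = -4*21 = -84)
-27*L = -27*(-84) = 2268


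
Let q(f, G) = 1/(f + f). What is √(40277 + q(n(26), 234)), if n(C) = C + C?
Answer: √108909034/52 ≈ 200.69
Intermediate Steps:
n(C) = 2*C
q(f, G) = 1/(2*f)
√(40277 + q(n(26), 234)) = √(40277 + 1/(2*((2*26)))) = √(40277 + (½)/52) = √(40277 + (½)*(1/52)) = √(40277 + 1/104) = √(4188809/104) = √108909034/52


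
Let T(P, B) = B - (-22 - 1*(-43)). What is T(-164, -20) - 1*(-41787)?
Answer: 41746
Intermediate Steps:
T(P, B) = -21 + B (T(P, B) = B - (-22 + 43) = B - 1*21 = B - 21 = -21 + B)
T(-164, -20) - 1*(-41787) = (-21 - 20) - 1*(-41787) = -41 + 41787 = 41746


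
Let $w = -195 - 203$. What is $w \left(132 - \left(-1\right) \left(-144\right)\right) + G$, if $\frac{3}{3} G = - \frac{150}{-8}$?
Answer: $\frac{19179}{4} \approx 4794.8$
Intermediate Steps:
$G = \frac{75}{4}$ ($G = - \frac{150}{-8} = \left(-150\right) \left(- \frac{1}{8}\right) = \frac{75}{4} \approx 18.75$)
$w = -398$ ($w = -195 - 203 = -398$)
$w \left(132 - \left(-1\right) \left(-144\right)\right) + G = - 398 \left(132 - \left(-1\right) \left(-144\right)\right) + \frac{75}{4} = - 398 \left(132 - 144\right) + \frac{75}{4} = \left(-398\right) \left(-12\right) + \frac{75}{4} = 4776 + \frac{75}{4} = \frac{19179}{4}$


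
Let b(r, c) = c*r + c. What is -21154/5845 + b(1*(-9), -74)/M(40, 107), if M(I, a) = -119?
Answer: -853938/99365 ≈ -8.5939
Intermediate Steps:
b(r, c) = c + c*r
-21154/5845 + b(1*(-9), -74)/M(40, 107) = -21154/5845 - 74*(1 + 1*(-9))/(-119) = -21154*1/5845 - 74*(1 - 9)*(-1/119) = -3022/835 - 74*(-8)*(-1/119) = -3022/835 + 592*(-1/119) = -3022/835 - 592/119 = -853938/99365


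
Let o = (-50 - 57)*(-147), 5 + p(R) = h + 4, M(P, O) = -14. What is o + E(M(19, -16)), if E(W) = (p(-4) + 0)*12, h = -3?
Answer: 15681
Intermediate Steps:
p(R) = -4 (p(R) = -5 + (-3 + 4) = -5 + 1 = -4)
E(W) = -48 (E(W) = (-4 + 0)*12 = -4*12 = -48)
o = 15729 (o = -107*(-147) = 15729)
o + E(M(19, -16)) = 15729 - 48 = 15681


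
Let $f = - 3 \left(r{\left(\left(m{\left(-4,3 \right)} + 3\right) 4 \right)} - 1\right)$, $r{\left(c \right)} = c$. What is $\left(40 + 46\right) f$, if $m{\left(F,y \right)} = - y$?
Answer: $258$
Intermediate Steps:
$f = 3$ ($f = - 3 \left(\left(\left(-1\right) 3 + 3\right) 4 - 1\right) = - 3 \left(\left(-3 + 3\right) 4 - 1\right) = - 3 \left(0 \cdot 4 - 1\right) = - 3 \left(0 - 1\right) = \left(-3\right) \left(-1\right) = 3$)
$\left(40 + 46\right) f = \left(40 + 46\right) 3 = 86 \cdot 3 = 258$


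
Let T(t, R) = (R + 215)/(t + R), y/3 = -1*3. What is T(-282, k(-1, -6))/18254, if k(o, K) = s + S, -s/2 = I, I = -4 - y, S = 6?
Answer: -211/5220644 ≈ -4.0416e-5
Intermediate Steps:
y = -9 (y = 3*(-1*3) = 3*(-3) = -9)
I = 5 (I = -4 - 1*(-9) = -4 + 9 = 5)
s = -10 (s = -2*5 = -10)
k(o, K) = -4 (k(o, K) = -10 + 6 = -4)
T(t, R) = (215 + R)/(R + t)
T(-282, k(-1, -6))/18254 = ((215 - 4)/(-4 - 282))/18254 = (211/(-286))*(1/18254) = -1/286*211*(1/18254) = -211/286*1/18254 = -211/5220644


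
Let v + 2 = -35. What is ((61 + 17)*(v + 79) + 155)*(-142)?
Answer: -487202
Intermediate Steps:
v = -37 (v = -2 - 35 = -37)
((61 + 17)*(v + 79) + 155)*(-142) = ((61 + 17)*(-37 + 79) + 155)*(-142) = (78*42 + 155)*(-142) = (3276 + 155)*(-142) = 3431*(-142) = -487202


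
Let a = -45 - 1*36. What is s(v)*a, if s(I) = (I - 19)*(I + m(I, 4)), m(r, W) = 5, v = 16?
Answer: 5103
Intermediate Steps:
a = -81 (a = -45 - 36 = -81)
s(I) = (-19 + I)*(5 + I) (s(I) = (I - 19)*(I + 5) = (-19 + I)*(5 + I))
s(v)*a = (-95 + 16² - 14*16)*(-81) = (-95 + 256 - 224)*(-81) = -63*(-81) = 5103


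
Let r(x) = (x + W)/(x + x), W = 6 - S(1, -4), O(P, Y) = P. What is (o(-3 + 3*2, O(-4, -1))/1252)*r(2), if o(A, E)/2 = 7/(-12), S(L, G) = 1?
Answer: -49/30048 ≈ -0.0016307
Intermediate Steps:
W = 5 (W = 6 - 1*1 = 6 - 1 = 5)
r(x) = (5 + x)/(2*x) (r(x) = (x + 5)/(x + x) = (5 + x)/((2*x)) = (5 + x)*(1/(2*x)) = (5 + x)/(2*x))
o(A, E) = -7/6 (o(A, E) = 2*(7/(-12)) = 2*(7*(-1/12)) = 2*(-7/12) = -7/6)
(o(-3 + 3*2, O(-4, -1))/1252)*r(2) = (-7/6/1252)*((½)*(5 + 2)/2) = (-7/6*1/1252)*((½)*(½)*7) = -7/7512*7/4 = -49/30048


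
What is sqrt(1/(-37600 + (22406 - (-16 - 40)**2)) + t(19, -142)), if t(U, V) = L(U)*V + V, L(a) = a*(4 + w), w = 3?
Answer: I*sqrt(6393196807530)/18330 ≈ 137.94*I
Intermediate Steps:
L(a) = 7*a (L(a) = a*(4 + 3) = a*7 = 7*a)
t(U, V) = V + 7*U*V (t(U, V) = (7*U)*V + V = 7*U*V + V = V + 7*U*V)
sqrt(1/(-37600 + (22406 - (-16 - 40)**2)) + t(19, -142)) = sqrt(1/(-37600 + (22406 - (-16 - 40)**2)) - 142*(1 + 7*19)) = sqrt(1/(-37600 + (22406 - 1*(-56)**2)) - 142*(1 + 133)) = sqrt(1/(-37600 + (22406 - 1*3136)) - 142*134) = sqrt(1/(-37600 + (22406 - 3136)) - 19028) = sqrt(1/(-37600 + 19270) - 19028) = sqrt(1/(-18330) - 19028) = sqrt(-1/18330 - 19028) = sqrt(-348783241/18330) = I*sqrt(6393196807530)/18330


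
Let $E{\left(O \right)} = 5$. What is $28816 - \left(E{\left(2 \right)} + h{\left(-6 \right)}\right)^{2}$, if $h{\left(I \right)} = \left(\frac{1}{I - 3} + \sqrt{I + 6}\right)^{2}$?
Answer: $\frac{188896940}{6561} \approx 28791.0$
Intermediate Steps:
$h{\left(I \right)} = \left(\frac{1}{-3 + I} + \sqrt{6 + I}\right)^{2}$
$28816 - \left(E{\left(2 \right)} + h{\left(-6 \right)}\right)^{2} = 28816 - \left(5 + \frac{\left(1 - 3 \sqrt{6 - 6} - 6 \sqrt{6 - 6}\right)^{2}}{\left(-3 - 6\right)^{2}}\right)^{2} = 28816 - \left(5 + \frac{\left(1 - 3 \sqrt{0} - 6 \sqrt{0}\right)^{2}}{81}\right)^{2} = 28816 - \left(5 + \frac{\left(1 - 0 - 0\right)^{2}}{81}\right)^{2} = 28816 - \left(5 + \frac{\left(1 + 0 + 0\right)^{2}}{81}\right)^{2} = 28816 - \left(5 + \frac{1^{2}}{81}\right)^{2} = 28816 - \left(5 + \frac{1}{81} \cdot 1\right)^{2} = 28816 - \left(5 + \frac{1}{81}\right)^{2} = 28816 - \left(\frac{406}{81}\right)^{2} = 28816 - \frac{164836}{6561} = \frac{188896940}{6561}$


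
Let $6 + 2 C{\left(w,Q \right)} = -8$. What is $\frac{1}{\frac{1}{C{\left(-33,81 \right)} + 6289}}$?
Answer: $6282$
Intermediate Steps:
$C{\left(w,Q \right)} = -7$ ($C{\left(w,Q \right)} = -3 + \frac{1}{2} \left(-8\right) = -3 - 4 = -7$)
$\frac{1}{\frac{1}{C{\left(-33,81 \right)} + 6289}} = \frac{1}{\frac{1}{-7 + 6289}} = \frac{1}{\frac{1}{6282}} = 6282$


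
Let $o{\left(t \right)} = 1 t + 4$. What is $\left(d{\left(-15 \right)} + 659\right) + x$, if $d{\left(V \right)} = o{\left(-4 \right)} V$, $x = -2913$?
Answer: $-2254$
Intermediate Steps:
$o{\left(t \right)} = 4 + t$ ($o{\left(t \right)} = t + 4 = 4 + t$)
$d{\left(V \right)} = 0$ ($d{\left(V \right)} = \left(4 - 4\right) V = 0 V = 0$)
$\left(d{\left(-15 \right)} + 659\right) + x = \left(0 + 659\right) - 2913 = 659 - 2913 = -2254$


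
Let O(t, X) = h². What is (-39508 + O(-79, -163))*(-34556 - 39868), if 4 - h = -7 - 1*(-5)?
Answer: 2937664128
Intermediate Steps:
h = 6 (h = 4 - (-7 - 1*(-5)) = 4 - (-7 + 5) = 4 - 1*(-2) = 4 + 2 = 6)
O(t, X) = 36 (O(t, X) = 6² = 36)
(-39508 + O(-79, -163))*(-34556 - 39868) = (-39508 + 36)*(-34556 - 39868) = -39472*(-74424) = 2937664128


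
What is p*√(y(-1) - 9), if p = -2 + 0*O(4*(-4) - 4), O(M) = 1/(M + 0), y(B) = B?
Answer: -2*I*√10 ≈ -6.3246*I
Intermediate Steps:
O(M) = 1/M
p = -2 (p = -2 + 0/(4*(-4) - 4) = -2 + 0/(-16 - 4) = -2 + 0/(-20) = -2 + 0*(-1/20) = -2 + 0 = -2)
p*√(y(-1) - 9) = -2*√(-1 - 9) = -2*I*√10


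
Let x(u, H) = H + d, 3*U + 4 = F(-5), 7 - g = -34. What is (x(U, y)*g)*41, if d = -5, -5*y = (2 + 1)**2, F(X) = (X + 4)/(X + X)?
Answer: -57154/5 ≈ -11431.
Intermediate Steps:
F(X) = (4 + X)/(2*X) (F(X) = (4 + X)/((2*X)) = (4 + X)*(1/(2*X)) = (4 + X)/(2*X))
g = 41 (g = 7 - 1*(-34) = 7 + 34 = 41)
y = -9/5 (y = -(2 + 1)**2/5 = -1/5*3**2 = -1/5*9 = -9/5 ≈ -1.8000)
U = -13/10 (U = -4/3 + ((1/2)*(4 - 5)/(-5))/3 = -4/3 + ((1/2)*(-1/5)*(-1))/3 = -4/3 + (1/3)*(1/10) = -4/3 + 1/30 = -13/10 ≈ -1.3000)
x(u, H) = -5 + H (x(u, H) = H - 5 = -5 + H)
(x(U, y)*g)*41 = ((-5 - 9/5)*41)*41 = -34/5*41*41 = -1394/5*41 = -57154/5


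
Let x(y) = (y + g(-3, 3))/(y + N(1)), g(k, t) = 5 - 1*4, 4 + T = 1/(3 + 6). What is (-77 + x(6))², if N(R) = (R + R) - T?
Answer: 66846976/11449 ≈ 5838.7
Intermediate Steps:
T = -35/9 (T = -4 + 1/(3 + 6) = -4 + 1/9 = -4 + ⅑ = -35/9 ≈ -3.8889)
g(k, t) = 1 (g(k, t) = 5 - 4 = 1)
N(R) = 35/9 + 2*R (N(R) = (R + R) - 1*(-35/9) = 2*R + 35/9 = 35/9 + 2*R)
x(y) = (1 + y)/(53/9 + y) (x(y) = (y + 1)/(y + (35/9 + 2*1)) = (1 + y)/(y + (35/9 + 2)) = (1 + y)/(y + 53/9) = (1 + y)/(53/9 + y))
(-77 + x(6))² = (-77 + 9*(1 + 6)/(53 + 9*6))² = (-77 + 9*7/(53 + 54))² = (-77 + 9*7/107)² = (-77 + 9*(1/107)*7)² = (-77 + 63/107)² = (-8176/107)² = 66846976/11449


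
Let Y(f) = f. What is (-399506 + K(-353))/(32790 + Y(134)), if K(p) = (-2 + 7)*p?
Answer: -401271/32924 ≈ -12.188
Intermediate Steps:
K(p) = 5*p
(-399506 + K(-353))/(32790 + Y(134)) = (-399506 + 5*(-353))/(32790 + 134) = (-399506 - 1765)/32924 = -401271*1/32924 = -401271/32924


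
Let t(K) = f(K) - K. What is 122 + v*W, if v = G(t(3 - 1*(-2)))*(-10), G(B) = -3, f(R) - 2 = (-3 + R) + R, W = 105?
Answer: 3272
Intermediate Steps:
f(R) = -1 + 2*R (f(R) = 2 + ((-3 + R) + R) = 2 + (-3 + 2*R) = -1 + 2*R)
t(K) = -1 + K (t(K) = (-1 + 2*K) - K = -1 + K)
v = 30 (v = -3*(-10) = 30)
122 + v*W = 122 + 30*105 = 122 + 3150 = 3272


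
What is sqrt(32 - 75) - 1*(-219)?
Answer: 219 + I*sqrt(43) ≈ 219.0 + 6.5574*I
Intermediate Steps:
sqrt(32 - 75) - 1*(-219) = sqrt(-43) + 219 = I*sqrt(43) + 219 = 219 + I*sqrt(43)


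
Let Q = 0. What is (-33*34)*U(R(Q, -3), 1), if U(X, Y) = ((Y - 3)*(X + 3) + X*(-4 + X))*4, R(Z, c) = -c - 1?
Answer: 62832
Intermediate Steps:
R(Z, c) = -1 - c
U(X, Y) = 4*X*(-4 + X) + 4*(-3 + Y)*(3 + X) (U(X, Y) = ((-3 + Y)*(3 + X) + X*(-4 + X))*4 = (X*(-4 + X) + (-3 + Y)*(3 + X))*4 = 4*X*(-4 + X) + 4*(-3 + Y)*(3 + X))
(-33*34)*U(R(Q, -3), 1) = (-33*34)*(-36 - 28*(-1 - 1*(-3)) + 4*(-1 - 1*(-3))² + 12*1 + 4*(-1 - 1*(-3))*1) = -1122*(-36 - 28*(-1 + 3) + 4*(-1 + 3)² + 12 + 4*(-1 + 3)*1) = -1122*(-36 - 28*2 + 4*2² + 12 + 4*2*1) = -1122*(-36 - 56 + 4*4 + 12 + 8) = -1122*(-36 - 56 + 16 + 12 + 8) = -1122*(-56) = 62832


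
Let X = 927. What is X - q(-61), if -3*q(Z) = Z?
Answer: 2720/3 ≈ 906.67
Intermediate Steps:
q(Z) = -Z/3
X - q(-61) = 927 - (-1)*(-61)/3 = 927 - 1*61/3 = 927 - 61/3 = 2720/3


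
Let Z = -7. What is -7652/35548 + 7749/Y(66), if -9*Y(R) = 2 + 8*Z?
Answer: 22951295/17774 ≈ 1291.3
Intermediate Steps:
Y(R) = 6 (Y(R) = -(2 + 8*(-7))/9 = -(2 - 56)/9 = -1/9*(-54) = 6)
-7652/35548 + 7749/Y(66) = -7652/35548 + 7749/6 = -7652*1/35548 + 7749*(1/6) = -1913/8887 + 2583/2 = 22951295/17774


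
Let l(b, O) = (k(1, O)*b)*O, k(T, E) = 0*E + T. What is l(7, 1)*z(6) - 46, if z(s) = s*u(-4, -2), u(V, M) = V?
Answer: -214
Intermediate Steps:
k(T, E) = T (k(T, E) = 0 + T = T)
l(b, O) = O*b (l(b, O) = (1*b)*O = b*O = O*b)
z(s) = -4*s (z(s) = s*(-4) = -4*s)
l(7, 1)*z(6) - 46 = (1*7)*(-4*6) - 46 = 7*(-24) - 46 = -168 - 46 = -214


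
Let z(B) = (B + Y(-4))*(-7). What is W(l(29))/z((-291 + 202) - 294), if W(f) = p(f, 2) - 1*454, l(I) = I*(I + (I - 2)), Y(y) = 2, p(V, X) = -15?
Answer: -67/381 ≈ -0.17585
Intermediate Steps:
l(I) = I*(-2 + 2*I) (l(I) = I*(I + (-2 + I)) = I*(-2 + 2*I))
z(B) = -14 - 7*B (z(B) = (B + 2)*(-7) = (2 + B)*(-7) = -14 - 7*B)
W(f) = -469 (W(f) = -15 - 1*454 = -15 - 454 = -469)
W(l(29))/z((-291 + 202) - 294) = -469/(-14 - 7*((-291 + 202) - 294)) = -469/(-14 - 7*(-89 - 294)) = -469/(-14 - 7*(-383)) = -469/(-14 + 2681) = -469/2667 = -469*1/2667 = -67/381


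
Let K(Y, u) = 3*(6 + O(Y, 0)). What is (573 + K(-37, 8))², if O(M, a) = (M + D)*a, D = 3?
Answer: 349281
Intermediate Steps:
O(M, a) = a*(3 + M) (O(M, a) = (M + 3)*a = (3 + M)*a = a*(3 + M))
K(Y, u) = 18 (K(Y, u) = 3*(6 + 0*(3 + Y)) = 3*(6 + 0) = 3*6 = 18)
(573 + K(-37, 8))² = (573 + 18)² = 591² = 349281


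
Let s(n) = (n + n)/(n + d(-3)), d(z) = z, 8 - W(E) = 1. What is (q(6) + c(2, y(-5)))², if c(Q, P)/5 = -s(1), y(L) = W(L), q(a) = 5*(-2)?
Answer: 25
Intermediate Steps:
q(a) = -10
W(E) = 7 (W(E) = 8 - 1*1 = 8 - 1 = 7)
y(L) = 7
s(n) = 2*n/(-3 + n) (s(n) = (n + n)/(n - 3) = (2*n)/(-3 + n) = 2*n/(-3 + n))
c(Q, P) = 5 (c(Q, P) = 5*(-2/(-3 + 1)) = 5*(-2/(-2)) = 5*(-2*(-1)/2) = 5*(-1*(-1)) = 5*1 = 5)
(q(6) + c(2, y(-5)))² = (-10 + 5)² = (-5)² = 25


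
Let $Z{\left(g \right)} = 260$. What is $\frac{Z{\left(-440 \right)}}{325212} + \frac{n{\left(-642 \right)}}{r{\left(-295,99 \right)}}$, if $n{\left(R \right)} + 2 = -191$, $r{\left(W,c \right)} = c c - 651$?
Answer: $- \frac{5032243}{247974150} \approx -0.020293$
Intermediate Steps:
$r{\left(W,c \right)} = -651 + c^{2}$ ($r{\left(W,c \right)} = c^{2} - 651 = -651 + c^{2}$)
$n{\left(R \right)} = -193$ ($n{\left(R \right)} = -2 - 191 = -193$)
$\frac{Z{\left(-440 \right)}}{325212} + \frac{n{\left(-642 \right)}}{r{\left(-295,99 \right)}} = \frac{260}{325212} - \frac{193}{-651 + 99^{2}} = 260 \cdot \frac{1}{325212} - \frac{193}{-651 + 9801} = \frac{65}{81303} - \frac{193}{9150} = - \frac{5032243}{247974150}$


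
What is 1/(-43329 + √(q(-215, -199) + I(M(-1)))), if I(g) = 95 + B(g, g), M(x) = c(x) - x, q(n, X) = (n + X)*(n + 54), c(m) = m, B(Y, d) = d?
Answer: -43329/1877335492 - √66749/1877335492 ≈ -2.3218e-5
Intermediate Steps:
q(n, X) = (54 + n)*(X + n) (q(n, X) = (X + n)*(54 + n) = (54 + n)*(X + n))
M(x) = 0 (M(x) = x - x = 0)
I(g) = 95 + g
1/(-43329 + √(q(-215, -199) + I(M(-1)))) = 1/(-43329 + √(((-215)² + 54*(-199) + 54*(-215) - 199*(-215)) + (95 + 0))) = 1/(-43329 + √((46225 - 10746 - 11610 + 42785) + 95)) = 1/(-43329 + √(66654 + 95)) = 1/(-43329 + √66749)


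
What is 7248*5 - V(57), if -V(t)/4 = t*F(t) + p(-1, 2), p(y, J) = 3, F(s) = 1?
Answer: 36480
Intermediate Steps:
V(t) = -12 - 4*t (V(t) = -4*(t*1 + 3) = -4*(t + 3) = -4*(3 + t) = -12 - 4*t)
7248*5 - V(57) = 7248*5 - (-12 - 4*57) = 36240 - (-12 - 228) = 36240 - 1*(-240) = 36240 + 240 = 36480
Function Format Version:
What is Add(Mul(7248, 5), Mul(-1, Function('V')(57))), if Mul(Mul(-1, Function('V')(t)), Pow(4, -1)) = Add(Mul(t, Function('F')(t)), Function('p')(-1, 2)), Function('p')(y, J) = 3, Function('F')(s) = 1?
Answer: 36480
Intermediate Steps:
Function('V')(t) = Add(-12, Mul(-4, t)) (Function('V')(t) = Mul(-4, Add(Mul(t, 1), 3)) = Mul(-4, Add(t, 3)) = Mul(-4, Add(3, t)) = Add(-12, Mul(-4, t)))
Add(Mul(7248, 5), Mul(-1, Function('V')(57))) = Add(Mul(7248, 5), Mul(-1, Add(-12, Mul(-4, 57)))) = Add(36240, Mul(-1, Add(-12, -228))) = Add(36240, Mul(-1, -240)) = Add(36240, 240) = 36480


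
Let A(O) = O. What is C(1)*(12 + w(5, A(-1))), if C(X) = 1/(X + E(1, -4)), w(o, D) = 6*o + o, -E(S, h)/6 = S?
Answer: -47/5 ≈ -9.4000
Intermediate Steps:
E(S, h) = -6*S
w(o, D) = 7*o
C(X) = 1/(-6 + X) (C(X) = 1/(X - 6*1) = 1/(X - 6) = 1/(-6 + X))
C(1)*(12 + w(5, A(-1))) = (12 + 7*5)/(-6 + 1) = (12 + 35)/(-5) = -⅕*47 = -47/5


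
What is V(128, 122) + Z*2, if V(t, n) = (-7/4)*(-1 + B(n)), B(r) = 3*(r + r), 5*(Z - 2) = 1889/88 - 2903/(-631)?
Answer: -87791391/69410 ≈ -1264.8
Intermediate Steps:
Z = 2002703/277640 (Z = 2 + (1889/88 - 2903/(-631))/5 = 2 + (1889*(1/88) - 2903*(-1/631))/5 = 2 + (1889/88 + 2903/631)/5 = 2 + (⅕)*(1447423/55528) = 2 + 1447423/277640 = 2002703/277640 ≈ 7.2133)
B(r) = 6*r (B(r) = 3*(2*r) = 6*r)
V(t, n) = 7/4 - 21*n/2 (V(t, n) = (-7/4)*(-1 + 6*n) = (-7*¼)*(-1 + 6*n) = -7*(-1 + 6*n)/4 = 7/4 - 21*n/2)
V(128, 122) + Z*2 = (7/4 - 21/2*122) + (2002703/277640)*2 = (7/4 - 1281) + 2002703/138820 = -5117/4 + 2002703/138820 = -87791391/69410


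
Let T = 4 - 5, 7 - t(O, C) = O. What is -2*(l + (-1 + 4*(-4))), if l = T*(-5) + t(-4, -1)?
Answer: 2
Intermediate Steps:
t(O, C) = 7 - O
T = -1
l = 16 (l = -1*(-5) + (7 - 1*(-4)) = 5 + (7 + 4) = 5 + 11 = 16)
-2*(l + (-1 + 4*(-4))) = -2*(16 + (-1 + 4*(-4))) = -2*(16 + (-1 - 16)) = -2*(16 - 17) = -2*(-1) = 2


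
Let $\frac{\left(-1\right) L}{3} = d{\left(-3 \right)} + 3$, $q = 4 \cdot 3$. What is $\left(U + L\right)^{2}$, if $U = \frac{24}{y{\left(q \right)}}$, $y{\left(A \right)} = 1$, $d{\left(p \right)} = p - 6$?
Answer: $1764$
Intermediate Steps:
$d{\left(p \right)} = -6 + p$ ($d{\left(p \right)} = p - 6 = -6 + p$)
$q = 12$
$U = 24$ ($U = \frac{24}{1} = 24 \cdot 1 = 24$)
$L = 18$ ($L = - 3 \left(\left(-6 - 3\right) + 3\right) = - 3 \left(-9 + 3\right) = \left(-3\right) \left(-6\right) = 18$)
$\left(U + L\right)^{2} = \left(24 + 18\right)^{2} = 42^{2} = 1764$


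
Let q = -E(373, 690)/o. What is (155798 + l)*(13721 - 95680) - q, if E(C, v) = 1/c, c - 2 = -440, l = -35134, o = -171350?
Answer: -742219889589808799/75051300 ≈ -9.8895e+9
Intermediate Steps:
c = -438 (c = 2 - 440 = -438)
E(C, v) = -1/438 (E(C, v) = 1/(-438) = -1/438)
q = -1/75051300 (q = -(-1)/(438*(-171350)) = -(-1)*(-1)/(438*171350) = -1*1/75051300 = -1/75051300 ≈ -1.3324e-8)
(155798 + l)*(13721 - 95680) - q = (155798 - 35134)*(13721 - 95680) - 1*(-1/75051300) = 120664*(-81959) + 1/75051300 = -9889500776 + 1/75051300 = -742219889589808799/75051300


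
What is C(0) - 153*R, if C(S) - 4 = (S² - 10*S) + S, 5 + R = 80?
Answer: -11471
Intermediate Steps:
R = 75 (R = -5 + 80 = 75)
C(S) = 4 + S² - 9*S (C(S) = 4 + ((S² - 10*S) + S) = 4 + (S² - 9*S) = 4 + S² - 9*S)
C(0) - 153*R = (4 + 0² - 9*0) - 153*75 = (4 + 0 + 0) - 11475 = 4 - 11475 = -11471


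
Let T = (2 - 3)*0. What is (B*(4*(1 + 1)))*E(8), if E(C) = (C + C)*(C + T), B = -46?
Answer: -47104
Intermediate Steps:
T = 0 (T = -1*0 = 0)
E(C) = 2*C² (E(C) = (C + C)*(C + 0) = (2*C)*C = 2*C²)
(B*(4*(1 + 1)))*E(8) = (-184*(1 + 1))*(2*8²) = (-184*2)*(2*64) = -46*8*128 = -368*128 = -47104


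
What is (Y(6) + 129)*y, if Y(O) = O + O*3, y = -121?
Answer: -18513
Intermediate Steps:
Y(O) = 4*O (Y(O) = O + 3*O = 4*O)
(Y(6) + 129)*y = (4*6 + 129)*(-121) = (24 + 129)*(-121) = 153*(-121) = -18513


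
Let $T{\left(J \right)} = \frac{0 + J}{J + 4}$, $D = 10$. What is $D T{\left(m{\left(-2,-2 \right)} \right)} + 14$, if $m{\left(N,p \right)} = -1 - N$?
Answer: $16$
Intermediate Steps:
$T{\left(J \right)} = \frac{J}{4 + J}$
$D T{\left(m{\left(-2,-2 \right)} \right)} + 14 = 10 \frac{-1 - -2}{4 - -1} + 14 = 10 \frac{-1 + 2}{4 + \left(-1 + 2\right)} + 14 = 10 \cdot 1 \frac{1}{4 + 1} + 14 = 10 \cdot 1 \cdot \frac{1}{5} + 14 = 10 \cdot \frac{1}{5} + 14 = 2 + 14 = 16$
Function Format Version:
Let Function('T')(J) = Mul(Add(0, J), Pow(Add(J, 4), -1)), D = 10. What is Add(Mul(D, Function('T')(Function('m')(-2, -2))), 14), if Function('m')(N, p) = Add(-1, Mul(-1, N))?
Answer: 16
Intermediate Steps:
Function('T')(J) = Mul(J, Pow(Add(4, J), -1))
Add(Mul(D, Function('T')(Function('m')(-2, -2))), 14) = Add(Mul(10, Mul(Add(-1, Mul(-1, -2)), Pow(Add(4, Add(-1, Mul(-1, -2))), -1))), 14) = Add(Mul(10, Mul(Add(-1, 2), Pow(Add(4, Add(-1, 2)), -1))), 14) = Add(Mul(10, Mul(1, Pow(Add(4, 1), -1))), 14) = Add(Mul(10, Mul(1, Pow(5, -1))), 14) = Add(Mul(10, Mul(1, Rational(1, 5))), 14) = Add(Mul(10, Rational(1, 5)), 14) = Add(2, 14) = 16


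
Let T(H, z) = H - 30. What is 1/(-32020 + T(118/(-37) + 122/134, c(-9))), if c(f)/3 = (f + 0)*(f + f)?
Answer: -2479/79457599 ≈ -3.1199e-5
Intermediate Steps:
c(f) = 6*f**2 (c(f) = 3*((f + 0)*(f + f)) = 3*(f*(2*f)) = 3*(2*f**2) = 6*f**2)
T(H, z) = -30 + H
1/(-32020 + T(118/(-37) + 122/134, c(-9))) = 1/(-32020 + (-30 + (118/(-37) + 122/134))) = 1/(-32020 + (-30 + (118*(-1/37) + 122*(1/134)))) = 1/(-32020 + (-30 + (-118/37 + 61/67))) = 1/(-32020 + (-30 - 5649/2479)) = 1/(-32020 - 80019/2479) = 1/(-79457599/2479) = -2479/79457599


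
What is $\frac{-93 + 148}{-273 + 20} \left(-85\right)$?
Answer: $\frac{425}{23} \approx 18.478$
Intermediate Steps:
$\frac{-93 + 148}{-273 + 20} \left(-85\right) = \frac{55}{-253} \left(-85\right) = 55 \left(- \frac{1}{253}\right) \left(-85\right) = \left(- \frac{5}{23}\right) \left(-85\right) = \frac{425}{23}$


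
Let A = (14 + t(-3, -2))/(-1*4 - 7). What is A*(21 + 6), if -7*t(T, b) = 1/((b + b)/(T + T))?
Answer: -5211/154 ≈ -33.838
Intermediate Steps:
t(T, b) = -T/(7*b) (t(T, b) = -(T + T)/(b + b)/7 = -T/b/7 = -T/(7*b))
A = -193/154 (A = (14 - 1/7*(-3)/(-2))/(-1*4 - 7) = (14 - 1/7*(-3)*(-1/2))/(-4 - 7) = (14 - 3/14)/(-11) = (193/14)*(-1/11) = -193/154 ≈ -1.2532)
A*(21 + 6) = -193*(21 + 6)/154 = -193/154*27 = -5211/154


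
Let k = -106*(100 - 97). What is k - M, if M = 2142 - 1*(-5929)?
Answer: -8389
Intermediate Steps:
M = 8071 (M = 2142 + 5929 = 8071)
k = -318 (k = -106*3 = -318)
k - M = -318 - 1*8071 = -318 - 8071 = -8389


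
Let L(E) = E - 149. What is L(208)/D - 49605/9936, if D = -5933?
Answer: -98297563/19650096 ≈ -5.0024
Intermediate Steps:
L(E) = -149 + E
L(208)/D - 49605/9936 = (-149 + 208)/(-5933) - 49605/9936 = 59*(-1/5933) - 49605*1/9936 = -59/5933 - 16535/3312 = -98297563/19650096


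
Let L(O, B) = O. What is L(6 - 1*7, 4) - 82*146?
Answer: -11973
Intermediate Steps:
L(6 - 1*7, 4) - 82*146 = (6 - 1*7) - 82*146 = (6 - 7) - 11972 = -1 - 11972 = -11973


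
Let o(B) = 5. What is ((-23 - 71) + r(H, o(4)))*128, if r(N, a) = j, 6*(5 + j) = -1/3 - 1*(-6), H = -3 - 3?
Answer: -112960/9 ≈ -12551.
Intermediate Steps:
H = -6
j = -73/18 (j = -5 + (-1/3 - 1*(-6))/6 = -5 + (-1*1/3 + 6)/6 = -5 + (-1/3 + 6)/6 = -5 + (1/6)*(17/3) = -5 + 17/18 = -73/18 ≈ -4.0556)
r(N, a) = -73/18
((-23 - 71) + r(H, o(4)))*128 = ((-23 - 71) - 73/18)*128 = (-94 - 73/18)*128 = -1765/18*128 = -112960/9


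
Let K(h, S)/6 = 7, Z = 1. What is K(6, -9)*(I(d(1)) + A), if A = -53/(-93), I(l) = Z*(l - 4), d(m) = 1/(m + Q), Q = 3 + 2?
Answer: -4249/31 ≈ -137.06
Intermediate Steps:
Q = 5
d(m) = 1/(5 + m) (d(m) = 1/(m + 5) = 1/(5 + m))
K(h, S) = 42 (K(h, S) = 6*7 = 42)
I(l) = -4 + l (I(l) = 1*(l - 4) = 1*(-4 + l) = -4 + l)
A = 53/93 (A = -53*(-1/93) = 53/93 ≈ 0.56989)
K(6, -9)*(I(d(1)) + A) = 42*((-4 + 1/(5 + 1)) + 53/93) = 42*((-4 + 1/6) + 53/93) = 42*((-4 + ⅙) + 53/93) = 42*(-23/6 + 53/93) = 42*(-607/186) = -4249/31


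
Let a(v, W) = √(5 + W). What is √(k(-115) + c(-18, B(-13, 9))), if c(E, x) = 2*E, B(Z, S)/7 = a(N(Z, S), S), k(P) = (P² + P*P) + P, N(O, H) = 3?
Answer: 17*√91 ≈ 162.17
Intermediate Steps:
k(P) = P + 2*P² (k(P) = (P² + P²) + P = 2*P² + P = P + 2*P²)
B(Z, S) = 7*√(5 + S)
√(k(-115) + c(-18, B(-13, 9))) = √(-115*(1 + 2*(-115)) + 2*(-18)) = √(-115*(1 - 230) - 36) = √(-115*(-229) - 36) = √(26335 - 36) = √26299 = 17*√91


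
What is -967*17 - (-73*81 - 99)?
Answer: -10427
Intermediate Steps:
-967*17 - (-73*81 - 99) = -16439 - (-5913 - 99) = -16439 - 1*(-6012) = -16439 + 6012 = -10427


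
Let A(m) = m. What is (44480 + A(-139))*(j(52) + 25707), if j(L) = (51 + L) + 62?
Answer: 1147190352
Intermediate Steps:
j(L) = 113 + L
(44480 + A(-139))*(j(52) + 25707) = (44480 - 139)*((113 + 52) + 25707) = 44341*(165 + 25707) = 44341*25872 = 1147190352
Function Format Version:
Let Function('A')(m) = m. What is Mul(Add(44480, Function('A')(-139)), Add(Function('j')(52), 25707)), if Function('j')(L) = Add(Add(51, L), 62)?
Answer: 1147190352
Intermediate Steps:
Function('j')(L) = Add(113, L)
Mul(Add(44480, Function('A')(-139)), Add(Function('j')(52), 25707)) = Mul(Add(44480, -139), Add(Add(113, 52), 25707)) = Mul(44341, Add(165, 25707)) = Mul(44341, 25872) = 1147190352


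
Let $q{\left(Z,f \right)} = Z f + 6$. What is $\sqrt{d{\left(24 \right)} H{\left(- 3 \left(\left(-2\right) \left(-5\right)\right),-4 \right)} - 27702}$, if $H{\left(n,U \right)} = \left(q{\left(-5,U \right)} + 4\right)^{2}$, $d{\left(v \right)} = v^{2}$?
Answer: $9 \sqrt{6058} \approx 700.5$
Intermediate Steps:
$q{\left(Z,f \right)} = 6 + Z f$
$H{\left(n,U \right)} = \left(10 - 5 U\right)^{2}$ ($H{\left(n,U \right)} = \left(\left(6 - 5 U\right) + 4\right)^{2} = \left(10 - 5 U\right)^{2}$)
$\sqrt{d{\left(24 \right)} H{\left(- 3 \left(\left(-2\right) \left(-5\right)\right),-4 \right)} - 27702} = \sqrt{24^{2} \cdot 25 \left(-2 - 4\right)^{2} - 27702} = \sqrt{576 \cdot 25 \left(-6\right)^{2} - 27702} = \sqrt{576 \cdot 25 \cdot 36 - 27702} = \sqrt{576 \cdot 900 - 27702} = \sqrt{518400 - 27702} = \sqrt{490698} = 9 \sqrt{6058}$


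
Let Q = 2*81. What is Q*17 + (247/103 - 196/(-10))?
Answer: 1429639/515 ≈ 2776.0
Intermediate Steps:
Q = 162
Q*17 + (247/103 - 196/(-10)) = 162*17 + (247/103 - 196/(-10)) = 2754 + (247*(1/103) - 196*(-1/10)) = 2754 + (247/103 + 98/5) = 2754 + 11329/515 = 1429639/515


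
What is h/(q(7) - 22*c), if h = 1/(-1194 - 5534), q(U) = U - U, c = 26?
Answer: 1/3848416 ≈ 2.5985e-7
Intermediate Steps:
q(U) = 0
h = -1/6728 (h = 1/(-6728) = -1/6728 ≈ -0.00014863)
h/(q(7) - 22*c) = -1/(6728*(0 - 22*26)) = -1/(6728*(0 - 572)) = -1/6728/(-572) = -1/6728*(-1/572) = 1/3848416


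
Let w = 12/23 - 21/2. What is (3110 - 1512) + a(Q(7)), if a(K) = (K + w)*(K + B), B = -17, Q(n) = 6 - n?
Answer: 41299/23 ≈ 1795.6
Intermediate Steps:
w = -459/46 (w = 12*(1/23) - 21*½ = 12/23 - 21/2 = -459/46 ≈ -9.9783)
a(K) = (-17 + K)*(-459/46 + K) (a(K) = (K - 459/46)*(K - 17) = (-459/46 + K)*(-17 + K) = (-17 + K)*(-459/46 + K))
(3110 - 1512) + a(Q(7)) = (3110 - 1512) + (7803/46 + (6 - 1*7)² - 1241*(6 - 1*7)/46) = 1598 + (7803/46 + (6 - 7)² - 1241*(6 - 7)/46) = 1598 + (7803/46 + (-1)² - 1241/46*(-1)) = 1598 + (7803/46 + 1 + 1241/46) = 1598 + 4545/23 = 41299/23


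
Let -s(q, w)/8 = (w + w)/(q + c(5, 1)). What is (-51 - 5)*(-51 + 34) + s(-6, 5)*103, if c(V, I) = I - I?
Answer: 6976/3 ≈ 2325.3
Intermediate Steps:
c(V, I) = 0
s(q, w) = -16*w/q (s(q, w) = -8*(w + w)/(q + 0) = -8*2*w/q = -16*w/q)
(-51 - 5)*(-51 + 34) + s(-6, 5)*103 = (-51 - 5)*(-51 + 34) - 16*5/(-6)*103 = -56*(-17) - 16*5*(-1/6)*103 = 952 + (40/3)*103 = 952 + 4120/3 = 6976/3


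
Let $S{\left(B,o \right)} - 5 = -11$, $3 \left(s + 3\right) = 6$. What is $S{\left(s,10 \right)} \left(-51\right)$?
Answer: $306$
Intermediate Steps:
$s = -1$ ($s = -3 + \frac{1}{3} \cdot 6 = -3 + 2 = -1$)
$S{\left(B,o \right)} = -6$ ($S{\left(B,o \right)} = 5 - 11 = -6$)
$S{\left(s,10 \right)} \left(-51\right) = \left(-6\right) \left(-51\right) = 306$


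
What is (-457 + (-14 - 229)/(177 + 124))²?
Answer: 18988840000/90601 ≈ 2.0959e+5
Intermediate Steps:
(-457 + (-14 - 229)/(177 + 124))² = (-457 - 243/301)² = (-137800/301)² = 18988840000/90601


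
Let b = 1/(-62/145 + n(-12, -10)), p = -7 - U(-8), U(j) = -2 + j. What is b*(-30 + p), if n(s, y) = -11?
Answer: 3915/1657 ≈ 2.3627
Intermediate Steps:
p = 3 (p = -7 - (-2 - 8) = -7 - 1*(-10) = -7 + 10 = 3)
b = -145/1657 (b = 1/(-62/145 - 11) = 1/(-1657/145) = -145/1657 ≈ -0.087507)
b*(-30 + p) = -145*(-30 + 3)/1657 = -145/1657*(-27) = 3915/1657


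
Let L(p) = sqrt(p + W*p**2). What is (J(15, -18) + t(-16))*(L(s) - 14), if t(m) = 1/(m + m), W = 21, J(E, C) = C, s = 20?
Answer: 4039/16 - 577*sqrt(2105)/16 ≈ -1402.1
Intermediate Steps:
t(m) = 1/(2*m)
L(p) = sqrt(p + 21*p**2)
(J(15, -18) + t(-16))*(L(s) - 14) = (-18 + (1/2)/(-16))*(sqrt(20*(1 + 21*20)) - 14) = (-18 + (1/2)*(-1/16))*(sqrt(20*(1 + 420)) - 14) = (-18 - 1/32)*(sqrt(20*421) - 14) = -577*(sqrt(8420) - 14)/32 = -577*(2*sqrt(2105) - 14)/32 = -577*(-14 + 2*sqrt(2105))/32 = 4039/16 - 577*sqrt(2105)/16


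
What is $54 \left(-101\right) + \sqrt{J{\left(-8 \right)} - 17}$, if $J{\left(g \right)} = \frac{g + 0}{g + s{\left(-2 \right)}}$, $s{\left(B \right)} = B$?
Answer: $-5454 + \frac{9 i \sqrt{5}}{5} \approx -5454.0 + 4.0249 i$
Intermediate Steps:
$J{\left(g \right)} = \frac{g}{-2 + g}$ ($J{\left(g \right)} = \frac{g + 0}{g - 2} = \frac{g}{-2 + g}$)
$54 \left(-101\right) + \sqrt{J{\left(-8 \right)} - 17} = 54 \left(-101\right) + \sqrt{- \frac{8}{-2 - 8} - 17} = -5454 + \sqrt{- \frac{8}{-10} - 17} = -5454 + \sqrt{\left(-8\right) \left(- \frac{1}{10}\right) - 17} = -5454 + \sqrt{\frac{4}{5} - 17} = -5454 + \sqrt{- \frac{81}{5}} = -5454 + \frac{9 i \sqrt{5}}{5}$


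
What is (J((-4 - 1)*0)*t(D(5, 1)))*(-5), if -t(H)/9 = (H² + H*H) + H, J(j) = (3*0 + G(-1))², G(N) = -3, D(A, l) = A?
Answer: 22275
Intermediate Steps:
J(j) = 9 (J(j) = (3*0 - 3)² = (0 - 3)² = (-3)² = 9)
t(H) = -18*H² - 9*H (t(H) = -9*((H² + H*H) + H) = -9*((H² + H²) + H) = -9*(2*H² + H) = -9*(H + 2*H²) = -18*H² - 9*H)
(J((-4 - 1)*0)*t(D(5, 1)))*(-5) = (9*(-9*5*(1 + 2*5)))*(-5) = (9*(-9*5*(1 + 10)))*(-5) = (9*(-9*5*11))*(-5) = (9*(-495))*(-5) = -4455*(-5) = 22275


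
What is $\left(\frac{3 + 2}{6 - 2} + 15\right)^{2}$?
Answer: $\frac{4225}{16} \approx 264.06$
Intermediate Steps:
$\left(\frac{3 + 2}{6 - 2} + 15\right)^{2} = \left(\frac{5}{4} + 15\right)^{2} = \left(\frac{65}{4}\right)^{2} = \frac{4225}{16}$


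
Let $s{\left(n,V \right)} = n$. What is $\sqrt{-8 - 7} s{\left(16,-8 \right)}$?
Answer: $16 i \sqrt{15} \approx 61.968 i$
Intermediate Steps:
$\sqrt{-8 - 7} s{\left(16,-8 \right)} = \sqrt{-8 - 7} \cdot 16 = \sqrt{-15} \cdot 16 = i \sqrt{15} \cdot 16 = 16 i \sqrt{15}$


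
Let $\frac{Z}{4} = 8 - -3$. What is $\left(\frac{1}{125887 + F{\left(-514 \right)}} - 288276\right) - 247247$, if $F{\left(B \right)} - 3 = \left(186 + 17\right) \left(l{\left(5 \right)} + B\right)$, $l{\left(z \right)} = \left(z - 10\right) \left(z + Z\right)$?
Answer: $- \frac{15094786802}{28187} \approx -5.3552 \cdot 10^{5}$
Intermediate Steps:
$Z = 44$ ($Z = 4 \left(8 - -3\right) = 4 \left(8 + 3\right) = 4 \cdot 11 = 44$)
$l{\left(z \right)} = \left(-10 + z\right) \left(44 + z\right)$ ($l{\left(z \right)} = \left(z - 10\right) \left(z + 44\right) = \left(-10 + z\right) \left(44 + z\right)$)
$F{\left(B \right)} = -49732 + 203 B$ ($F{\left(B \right)} = 3 + \left(186 + 17\right) \left(\left(-440 + 5^{2} + 34 \cdot 5\right) + B\right) = 3 + 203 \left(\left(-440 + 25 + 170\right) + B\right) = 3 + 203 \left(-245 + B\right) = 3 + \left(-49735 + 203 B\right) = -49732 + 203 B$)
$\left(\frac{1}{125887 + F{\left(-514 \right)}} - 288276\right) - 247247 = \left(\frac{1}{125887 + \left(-49732 + 203 \left(-514\right)\right)} - 288276\right) - 247247 = \left(\frac{1}{125887 - 154074} - 288276\right) - 247247 = \left(\frac{1}{-28187} - 288276\right) - 247247 = \left(- \frac{1}{28187} - 288276\right) - 247247 = - \frac{8125635613}{28187} - 247247 = - \frac{15094786802}{28187}$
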